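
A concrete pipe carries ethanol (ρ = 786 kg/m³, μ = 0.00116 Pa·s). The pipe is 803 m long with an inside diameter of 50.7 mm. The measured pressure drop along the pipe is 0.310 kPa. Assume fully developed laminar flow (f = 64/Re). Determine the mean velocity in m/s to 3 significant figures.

V ≈ 0.0267 m/s

For laminar flow, f = 64/Re with Re = ρVD/μ, so Darcy-Weisbach reduces to ΔP = 32μLV/D². Solving for V: V = ΔP·D²/(32μL) = 310·(0.0507)²/(32·0.00116·803) = 0.02673 m/s.
Check: Re = ρVD/μ = 786·0.02673·0.0507/0.00116 = 918.4 < 2300, so the laminar assumption holds.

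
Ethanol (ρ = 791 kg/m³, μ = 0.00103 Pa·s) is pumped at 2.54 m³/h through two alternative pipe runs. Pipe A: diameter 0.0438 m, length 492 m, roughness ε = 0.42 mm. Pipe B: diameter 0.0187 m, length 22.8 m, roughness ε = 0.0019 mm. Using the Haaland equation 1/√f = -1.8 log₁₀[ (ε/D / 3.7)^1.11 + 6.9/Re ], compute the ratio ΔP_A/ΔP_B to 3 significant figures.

Pipe A: V = Q/A = 0.0007056/0.001507 = 0.4683 m/s; Re = 1.575e+04; ε/D = 0.00959; Haaland → f = 0.04085; ΔP_A = f(L/D)(ρV²/2) = 3.98e+04 Pa.
Pipe B: V = Q/A = 0.0007056/0.0002746 = 2.569 m/s; Re = 3.689e+04; ε/D = 0.000102; Haaland → f = 0.02244; ΔP_B = f(L/D)(ρV²/2) = 7.142e+04 Pa.
ΔP_A/ΔP_B = 3.98e+04/7.142e+04 = 0.557.

ΔP_A/ΔP_B ≈ 0.557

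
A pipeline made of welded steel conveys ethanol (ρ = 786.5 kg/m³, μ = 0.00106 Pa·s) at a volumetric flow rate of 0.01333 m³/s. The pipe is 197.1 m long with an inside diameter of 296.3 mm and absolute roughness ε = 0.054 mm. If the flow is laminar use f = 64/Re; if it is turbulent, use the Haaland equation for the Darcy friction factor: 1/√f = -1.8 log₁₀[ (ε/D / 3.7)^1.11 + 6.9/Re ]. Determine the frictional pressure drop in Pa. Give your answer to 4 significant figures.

Cross-sectional area A = πD²/4 = π(0.2963)²/4 = 0.06895 m²; mean velocity V = Q/A = 0.01333/0.06895 = 0.1933 m/s.
Reynolds number Re = ρVD/μ = 786.5 · 0.1933 · 0.2963 / 0.00106 = 4.25e+04.
Re > 4000 → turbulent. Relative roughness ε/D = 5.4e-05/0.2963 = 0.000182. Haaland: 1/√f = -1.8 log₁₀[(0.000182/3.7)^1.11 + 6.9/4.25e+04] = -1.8 log₁₀[1.65e-05 + 0.000162] = 6.745, so f = 0.02198.
Darcy-Weisbach: ΔP = f(L/D)(ρV²/2) = 0.02198·(197.1/0.2963)·(786.5·0.1933²/2) = 0.02198·665.2·14.7 = 214.9 Pa.

ΔP ≈ 214.9 Pa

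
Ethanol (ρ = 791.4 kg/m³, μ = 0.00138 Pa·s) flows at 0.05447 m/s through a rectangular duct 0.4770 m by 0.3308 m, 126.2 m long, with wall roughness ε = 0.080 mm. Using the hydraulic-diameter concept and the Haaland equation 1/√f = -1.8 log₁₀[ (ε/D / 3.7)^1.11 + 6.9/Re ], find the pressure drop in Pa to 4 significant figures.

Hydraulic diameter D_h = 4A/P = 4·(0.477·0.3308)/(2·(0.477+0.3308)) = 0.6312/1.616 = 0.3907 m.
Re = ρVD_h/μ = 791.4·0.05447·0.3907/0.00138 = 1.22e+04.
ε/D_h = 8e-05/0.3907 = 0.000205; Haaland gives 1/√f = -1.8 log₁₀[1.88e-05+0.000565] = 5.82, so f = 0.02952.
ΔP = f(L/D_h)(ρV²/2) = 0.02952·126.2/0.3907·1.174 = 11.2 Pa.

ΔP ≈ 11.20 Pa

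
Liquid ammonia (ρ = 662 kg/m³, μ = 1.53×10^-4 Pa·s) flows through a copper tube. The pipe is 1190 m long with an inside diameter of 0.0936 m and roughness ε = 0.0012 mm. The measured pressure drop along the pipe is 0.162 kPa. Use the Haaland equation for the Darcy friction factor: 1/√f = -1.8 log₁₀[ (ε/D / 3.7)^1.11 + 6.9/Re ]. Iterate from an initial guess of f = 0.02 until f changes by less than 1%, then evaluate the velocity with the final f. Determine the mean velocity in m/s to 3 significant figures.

Rearranging Darcy-Weisbach: V = √(2·ΔP·D/(f·L·ρ)). With ε/D = 1.2e-06/0.0936 = 1.28e-05, iterate starting from f = 0.02:
  f = 0.02 → V = √(2·162·0.0936/(0.02·1190·662)) = 0.04387 m/s; Re = ρVD/μ = 1.777e+04; f → 0.02655
  f = 0.02655 → V = 0.03808 m/s; Re = 1.542e+04; f → 0.02753
  f = 0.02753 → V = 0.0374 m/s; Re = 1.514e+04; f → 0.02766
Converged (Δf/f < 1%). With the final f = 0.02766: V = √(2·162·0.0936/(0.02766·1190·662)) = 0.03731 m/s.

V ≈ 0.0373 m/s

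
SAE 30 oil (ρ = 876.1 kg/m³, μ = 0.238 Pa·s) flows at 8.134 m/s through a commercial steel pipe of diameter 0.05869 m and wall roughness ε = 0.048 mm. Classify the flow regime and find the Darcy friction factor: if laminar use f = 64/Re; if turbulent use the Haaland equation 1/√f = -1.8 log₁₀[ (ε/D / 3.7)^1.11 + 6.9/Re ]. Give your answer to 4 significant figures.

Re = ρVD/μ = 876.1·8.134·0.05869/0.238 = 1757.
Re < 2300 → laminar, so f = 64/Re = 0.03642 (roughness is irrelevant in laminar flow).

f ≈ 0.03642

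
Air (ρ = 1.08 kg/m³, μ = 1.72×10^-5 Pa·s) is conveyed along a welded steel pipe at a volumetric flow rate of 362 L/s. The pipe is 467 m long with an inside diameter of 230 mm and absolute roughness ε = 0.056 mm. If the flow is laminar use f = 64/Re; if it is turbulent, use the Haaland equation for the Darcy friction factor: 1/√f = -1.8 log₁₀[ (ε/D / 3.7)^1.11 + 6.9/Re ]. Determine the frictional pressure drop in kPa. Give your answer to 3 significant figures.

ΔP ≈ 1.52 kPa

Q = 362 L/s = 362/1000 = 0.362 m³/s.
Cross-sectional area A = πD²/4 = π(0.23)²/4 = 0.04155 m²; mean velocity V = Q/A = 0.362/0.04155 = 8.713 m/s.
Reynolds number Re = ρVD/μ = 1.08 · 8.713 · 0.23 / 1.72e-05 = 1.258e+05.
Re > 4000 → turbulent. Relative roughness ε/D = 5.6e-05/0.23 = 0.000243. Haaland: 1/√f = -1.8 log₁₀[(0.000243/3.7)^1.11 + 6.9/1.258e+05] = -1.8 log₁₀[2.28e-05 + 5.48e-05] = 7.398, so f = 0.01827.
Darcy-Weisbach: ΔP = f(L/D)(ρV²/2) = 0.01827·(467/0.23)·(1.08·8.713²/2) = 0.01827·2030·40.99 = 1521 Pa.
ΔP = 1521 Pa = 1.52 kPa.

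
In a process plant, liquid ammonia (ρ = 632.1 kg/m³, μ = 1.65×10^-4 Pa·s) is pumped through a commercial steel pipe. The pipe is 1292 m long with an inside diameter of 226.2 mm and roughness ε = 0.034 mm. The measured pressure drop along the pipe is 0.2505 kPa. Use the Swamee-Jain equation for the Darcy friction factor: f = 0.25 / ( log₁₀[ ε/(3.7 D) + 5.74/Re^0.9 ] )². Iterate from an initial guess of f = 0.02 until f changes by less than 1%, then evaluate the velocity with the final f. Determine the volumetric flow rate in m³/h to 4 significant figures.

Q ≈ 12.09 m³/h

Rearranging Darcy-Weisbach: V = √(2·ΔP·D/(f·L·ρ)). With ε/D = 3.4e-05/0.2262 = 0.00015, iterate starting from f = 0.02:
  f = 0.02 → V = √(2·250.5·0.2262/(0.02·1292·632.1)) = 0.0833 m/s; Re = ρVD/μ = 7.218e+04; f → 0.01988
Converged (Δf/f < 1%). With the final f = 0.01988: V = √(2·250.5·0.2262/(0.01988·1292·632.1)) = 0.08356 m/s.
Q = V·A = 0.08356·(π/4·0.2262²) = 0.003358 m³/s = 12.09 m³/h.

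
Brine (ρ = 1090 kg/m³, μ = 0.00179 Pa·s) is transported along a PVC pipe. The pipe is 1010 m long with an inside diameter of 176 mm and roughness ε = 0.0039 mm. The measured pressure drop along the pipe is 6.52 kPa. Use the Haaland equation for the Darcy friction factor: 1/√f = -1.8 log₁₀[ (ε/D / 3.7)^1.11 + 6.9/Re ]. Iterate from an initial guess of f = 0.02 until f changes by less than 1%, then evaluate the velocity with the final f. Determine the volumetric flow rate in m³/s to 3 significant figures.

Q ≈ 0.00733 m³/s

Rearranging Darcy-Weisbach: V = √(2·ΔP·D/(f·L·ρ)). With ε/D = 3.9e-06/0.176 = 2.22e-05, iterate starting from f = 0.02:
  f = 0.02 → V = √(2·6520·0.176/(0.02·1010·1090)) = 0.3229 m/s; Re = ρVD/μ = 3.46e+04; f → 0.02258
  f = 0.02258 → V = 0.3038 m/s; Re = 3.256e+04; f → 0.02291
  f = 0.02291 → V = 0.3017 m/s; Re = 3.233e+04; f → 0.02295
Converged (Δf/f < 1%). With the final f = 0.02295: V = √(2·6520·0.176/(0.02295·1010·1090)) = 0.3014 m/s.
Q = V·A = 0.3014·(π/4·0.176²) = 0.007333 m³/s = 0.00733 m³/s.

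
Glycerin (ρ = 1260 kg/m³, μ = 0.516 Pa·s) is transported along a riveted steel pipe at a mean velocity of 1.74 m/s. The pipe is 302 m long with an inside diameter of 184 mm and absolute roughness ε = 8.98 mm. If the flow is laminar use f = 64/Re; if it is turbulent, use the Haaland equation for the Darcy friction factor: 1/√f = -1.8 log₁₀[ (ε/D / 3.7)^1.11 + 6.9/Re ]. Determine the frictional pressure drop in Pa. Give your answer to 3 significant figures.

Reynolds number Re = ρVD/μ = 1260 · 1.74 · 0.184 / 0.516 = 781.8.
Re < 2300 → laminar flow, so f = 64/Re = 64/781.8 = 0.08186 (the turbulent correlation is not needed).
Darcy-Weisbach: ΔP = f(L/D)(ρV²/2) = 0.08186·(302/0.184)·(1260·1.74²/2) = 0.08186·1641·1907 = 2.563e+05 Pa.

ΔP ≈ 256000 Pa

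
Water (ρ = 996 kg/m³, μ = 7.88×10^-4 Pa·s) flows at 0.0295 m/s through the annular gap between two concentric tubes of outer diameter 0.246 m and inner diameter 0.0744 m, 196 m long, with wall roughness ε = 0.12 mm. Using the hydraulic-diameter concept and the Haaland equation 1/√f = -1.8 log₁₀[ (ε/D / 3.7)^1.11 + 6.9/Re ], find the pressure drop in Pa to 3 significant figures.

ΔP ≈ 17.7 Pa

Hydraulic diameter D_h = 4A/P = D_o - D_i = 0.246 - 0.0744 = 0.1716 m.
Re = ρVD_h/μ = 996·0.0295·0.1716/0.000788 = 6398.
ε/D_h = 0.00012/0.1716 = 0.000699; Haaland gives 1/√f = -1.8 log₁₀[7.36e-05+0.00108] = 5.289, so f = 0.03574.
ΔP = f(L/D_h)(ρV²/2) = 0.03574·196/0.1716·0.4334 = 17.69 Pa.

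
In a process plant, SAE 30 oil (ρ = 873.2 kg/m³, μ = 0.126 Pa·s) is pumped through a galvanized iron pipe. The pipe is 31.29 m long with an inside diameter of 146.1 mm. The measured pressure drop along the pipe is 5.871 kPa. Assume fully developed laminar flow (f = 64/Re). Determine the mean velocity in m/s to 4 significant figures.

V ≈ 0.9933 m/s

For laminar flow, f = 64/Re with Re = ρVD/μ, so Darcy-Weisbach reduces to ΔP = 32μLV/D². Solving for V: V = ΔP·D²/(32μL) = 5871·(0.1461)²/(32·0.126·31.29) = 0.9933 m/s.
Check: Re = ρVD/μ = 873.2·0.9933·0.1461/0.126 = 1006 < 2300, so the laminar assumption holds.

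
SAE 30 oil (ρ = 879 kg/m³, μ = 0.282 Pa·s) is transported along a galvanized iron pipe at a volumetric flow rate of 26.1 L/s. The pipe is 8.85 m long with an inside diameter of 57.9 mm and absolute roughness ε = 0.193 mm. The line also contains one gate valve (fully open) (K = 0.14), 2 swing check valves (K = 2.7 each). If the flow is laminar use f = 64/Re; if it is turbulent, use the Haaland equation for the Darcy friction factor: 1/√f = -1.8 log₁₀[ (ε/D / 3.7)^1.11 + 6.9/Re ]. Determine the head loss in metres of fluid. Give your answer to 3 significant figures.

h_f ≈ 55.1 m

Q = 26.1 L/s = 26.1/1000 = 0.0261 m³/s.
Cross-sectional area A = πD²/4 = π(0.0579)²/4 = 0.002633 m²; mean velocity V = Q/A = 0.0261/0.002633 = 9.913 m/s.
Reynolds number Re = ρVD/μ = 879 · 9.913 · 0.0579 / 0.282 = 1789.
Re < 2300 → laminar flow, so f = 64/Re = 64/1789 = 0.03577 (the turbulent correlation is not needed).
Total minor-loss coefficient ΣK = 1·0.14 + 2·2.7 = 5.54.
ΔP = [f·L/D + ΣK]·(ρV²/2) = [0.03577·8.85/0.0579 + 5.54]·(879·9.913²/2) = [5.468 + 5.54]·4.319e+04 = 4.754e+05 Pa.
Head loss h_f = ΔP/(ρg) = 4.754e+05/(879·9.81) = 55.1 m.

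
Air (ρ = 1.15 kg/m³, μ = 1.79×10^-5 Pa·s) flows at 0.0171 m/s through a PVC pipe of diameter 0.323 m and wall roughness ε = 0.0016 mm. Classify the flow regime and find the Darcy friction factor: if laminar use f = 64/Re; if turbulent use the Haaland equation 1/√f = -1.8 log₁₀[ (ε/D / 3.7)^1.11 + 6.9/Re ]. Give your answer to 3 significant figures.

Re = ρVD/μ = 1.15·0.0171·0.323/1.79e-05 = 354.8.
Re < 2300 → laminar, so f = 64/Re = 0.1804 (roughness is irrelevant in laminar flow).

f ≈ 0.180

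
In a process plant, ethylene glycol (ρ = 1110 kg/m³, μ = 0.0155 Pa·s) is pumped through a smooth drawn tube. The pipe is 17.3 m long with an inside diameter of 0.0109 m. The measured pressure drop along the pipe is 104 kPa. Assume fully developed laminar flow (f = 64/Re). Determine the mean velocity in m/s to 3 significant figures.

V ≈ 1.44 m/s

For laminar flow, f = 64/Re with Re = ρVD/μ, so Darcy-Weisbach reduces to ΔP = 32μLV/D². Solving for V: V = ΔP·D²/(32μL) = 1.04e+05·(0.0109)²/(32·0.0155·17.3) = 1.44 m/s.
Check: Re = ρVD/μ = 1110·1.44·0.0109/0.0155 = 1124 < 2300, so the laminar assumption holds.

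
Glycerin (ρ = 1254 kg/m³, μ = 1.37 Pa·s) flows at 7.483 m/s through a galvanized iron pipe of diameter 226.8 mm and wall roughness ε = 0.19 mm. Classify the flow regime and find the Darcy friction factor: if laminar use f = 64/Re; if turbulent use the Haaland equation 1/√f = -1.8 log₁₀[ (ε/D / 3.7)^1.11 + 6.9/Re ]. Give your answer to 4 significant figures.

Re = ρVD/μ = 1254·7.483·0.2268/1.37 = 1553.
Re < 2300 → laminar, so f = 64/Re = 0.0412 (roughness is irrelevant in laminar flow).

f ≈ 0.04120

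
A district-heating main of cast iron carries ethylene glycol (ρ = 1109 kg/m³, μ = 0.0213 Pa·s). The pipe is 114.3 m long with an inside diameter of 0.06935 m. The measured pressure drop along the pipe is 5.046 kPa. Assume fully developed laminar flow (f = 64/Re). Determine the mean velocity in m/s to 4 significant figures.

For laminar flow, f = 64/Re with Re = ρVD/μ, so Darcy-Weisbach reduces to ΔP = 32μLV/D². Solving for V: V = ΔP·D²/(32μL) = 5046·(0.06935)²/(32·0.0213·114.3) = 0.3115 m/s.
Check: Re = ρVD/μ = 1109·0.3115·0.06935/0.0213 = 1125 < 2300, so the laminar assumption holds.

V ≈ 0.3115 m/s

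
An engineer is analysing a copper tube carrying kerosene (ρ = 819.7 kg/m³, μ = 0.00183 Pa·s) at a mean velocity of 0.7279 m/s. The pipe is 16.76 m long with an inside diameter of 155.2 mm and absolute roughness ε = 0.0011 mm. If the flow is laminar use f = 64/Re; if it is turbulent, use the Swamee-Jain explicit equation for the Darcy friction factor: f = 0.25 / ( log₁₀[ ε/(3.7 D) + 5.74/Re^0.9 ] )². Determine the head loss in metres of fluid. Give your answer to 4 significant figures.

Reynolds number Re = ρVD/μ = 819.7 · 0.7279 · 0.1552 / 0.00183 = 5.06e+04.
Re > 4000 → turbulent. Relative roughness ε/D = 1.1e-06/0.1552 = 7.09e-06. Swamee-Jain: f = 0.25/(log₁₀[7.09e-06/3.7 + 5.74/5.06e+04^0.9])² = 0.25/(log₁₀[1.92e-06 + 0.000335])² = 0.25/(-3.472)² = 0.02073.
Darcy-Weisbach: ΔP = f(L/D)(ρV²/2) = 0.02073·(16.76/0.1552)·(819.7·0.7279²/2) = 0.02073·108·217.2 = 486.2 Pa.
Head loss h_f = ΔP/(ρg) = 486.2/(819.7·9.81) = 0.06047 m.

h_f ≈ 0.06047 m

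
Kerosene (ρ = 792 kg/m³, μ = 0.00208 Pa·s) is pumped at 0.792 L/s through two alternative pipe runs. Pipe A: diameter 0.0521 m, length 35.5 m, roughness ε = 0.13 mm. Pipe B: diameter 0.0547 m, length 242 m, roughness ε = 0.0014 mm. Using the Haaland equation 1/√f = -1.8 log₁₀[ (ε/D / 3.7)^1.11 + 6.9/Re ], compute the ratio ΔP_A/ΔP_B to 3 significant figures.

Pipe A: V = Q/A = 0.000792/0.002132 = 0.3715 m/s; Re = 7370; ε/D = 0.0025; Haaland → f = 0.03652; ΔP_A = f(L/D)(ρV²/2) = 1360 Pa.
Pipe B: V = Q/A = 0.000792/0.00235 = 0.337 m/s; Re = 7020; ε/D = 2.56e-05; Haaland → f = 0.03414; ΔP_B = f(L/D)(ρV²/2) = 6794 Pa.
ΔP_A/ΔP_B = 1360/6794 = 0.200.

ΔP_A/ΔP_B ≈ 0.200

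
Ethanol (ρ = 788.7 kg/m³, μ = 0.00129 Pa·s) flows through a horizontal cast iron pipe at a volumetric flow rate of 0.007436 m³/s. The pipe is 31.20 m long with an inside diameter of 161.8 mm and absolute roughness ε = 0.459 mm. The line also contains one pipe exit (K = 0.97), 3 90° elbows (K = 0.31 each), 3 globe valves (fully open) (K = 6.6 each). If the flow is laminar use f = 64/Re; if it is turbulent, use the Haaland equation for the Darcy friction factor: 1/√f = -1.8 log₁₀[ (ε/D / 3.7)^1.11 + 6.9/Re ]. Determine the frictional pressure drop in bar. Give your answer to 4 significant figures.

ΔP ≈ 0.01407 bar

Cross-sectional area A = πD²/4 = π(0.1618)²/4 = 0.02056 m²; mean velocity V = Q/A = 0.007436/0.02056 = 0.3617 m/s.
Reynolds number Re = ρVD/μ = 788.7 · 0.3617 · 0.1618 / 0.00129 = 3.578e+04.
Re > 4000 → turbulent. Relative roughness ε/D = 0.000459/0.1618 = 0.00284. Haaland: 1/√f = -1.8 log₁₀[(0.00284/3.7)^1.11 + 6.9/3.578e+04] = -1.8 log₁₀[0.000348 + 0.000193] = 5.88, so f = 0.02892.
Total minor-loss coefficient ΣK = 1·0.97 + 3·0.31 + 3·6.6 = 21.7.
ΔP = [f·L/D + ΣK]·(ρV²/2) = [0.02892·31.2/0.1618 + 21.7]·(788.7·0.3617²/2) = [5.577 + 21.7]·51.58 = 1407 Pa.
ΔP = 1407 Pa = 0.01407 bar.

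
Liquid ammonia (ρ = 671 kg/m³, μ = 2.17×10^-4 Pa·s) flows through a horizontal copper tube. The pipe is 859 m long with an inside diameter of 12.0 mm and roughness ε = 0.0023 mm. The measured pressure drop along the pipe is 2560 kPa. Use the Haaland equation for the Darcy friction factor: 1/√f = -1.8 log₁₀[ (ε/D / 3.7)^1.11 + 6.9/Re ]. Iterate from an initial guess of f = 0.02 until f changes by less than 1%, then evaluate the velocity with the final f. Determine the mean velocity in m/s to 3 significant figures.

V ≈ 2.36 m/s

Rearranging Darcy-Weisbach: V = √(2·ΔP·D/(f·L·ρ)). With ε/D = 2.3e-06/0.012 = 0.000192, iterate starting from f = 0.02:
  f = 0.02 → V = √(2·2.56e+06·0.012/(0.02·859·671)) = 2.309 m/s; Re = ρVD/μ = 8.566e+04; f → 0.01921
  f = 0.01921 → V = 2.356 m/s; Re = 8.741e+04; f → 0.01914
Converged (Δf/f < 1%). With the final f = 0.01914: V = √(2·2.56e+06·0.012/(0.01914·859·671)) = 2.36 m/s.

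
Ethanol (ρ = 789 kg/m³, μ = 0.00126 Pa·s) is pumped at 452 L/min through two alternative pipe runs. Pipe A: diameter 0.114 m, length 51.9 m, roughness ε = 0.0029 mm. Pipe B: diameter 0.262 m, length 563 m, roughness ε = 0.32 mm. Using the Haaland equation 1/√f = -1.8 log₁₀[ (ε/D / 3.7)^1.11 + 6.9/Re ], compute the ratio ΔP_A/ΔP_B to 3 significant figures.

ΔP_A/ΔP_B ≈ 4.44

Pipe A: V = Q/A = 0.007533/0.01021 = 0.7381 m/s; Re = 5.269e+04; ε/D = 2.54e-05; Haaland → f = 0.02054; ΔP_A = f(L/D)(ρV²/2) = 2009 Pa.
Pipe B: V = Q/A = 0.007533/0.05391 = 0.1397 m/s; Re = 2.292e+04; ε/D = 0.00122; Haaland → f = 0.02736; ΔP_B = f(L/D)(ρV²/2) = 452.8 Pa.
ΔP_A/ΔP_B = 2009/452.8 = 4.44.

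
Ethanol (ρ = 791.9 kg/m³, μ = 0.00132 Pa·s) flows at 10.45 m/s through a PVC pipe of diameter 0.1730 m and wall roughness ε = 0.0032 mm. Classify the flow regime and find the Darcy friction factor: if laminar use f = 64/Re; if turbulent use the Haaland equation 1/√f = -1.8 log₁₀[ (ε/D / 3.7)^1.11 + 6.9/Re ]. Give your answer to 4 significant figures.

f ≈ 0.01180

Re = ρVD/μ = 791.9·10.45·0.173/0.00132 = 1.085e+06.
Re > 4000 → turbulent. ε/D = 3.2e-06/0.173 = 1.85e-05; Haaland: 1/√f = -1.8 log₁₀[1.31e-06 + 6.36e-06] = 9.208, so f = 0.0118.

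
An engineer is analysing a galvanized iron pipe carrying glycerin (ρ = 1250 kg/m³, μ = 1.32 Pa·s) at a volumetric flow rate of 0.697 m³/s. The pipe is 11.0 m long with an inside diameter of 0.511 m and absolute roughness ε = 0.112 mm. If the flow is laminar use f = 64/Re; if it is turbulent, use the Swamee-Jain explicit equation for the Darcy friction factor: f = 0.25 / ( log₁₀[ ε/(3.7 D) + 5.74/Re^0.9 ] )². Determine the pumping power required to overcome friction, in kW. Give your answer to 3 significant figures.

P ≈ 4.22 kW

Cross-sectional area A = πD²/4 = π(0.511)²/4 = 0.2051 m²; mean velocity V = Q/A = 0.697/0.2051 = 3.399 m/s.
Reynolds number Re = ρVD/μ = 1250 · 3.399 · 0.511 / 1.32 = 1645.
Re < 2300 → laminar flow, so f = 64/Re = 64/1645 = 0.03892 (the turbulent correlation is not needed).
Darcy-Weisbach: ΔP = f(L/D)(ρV²/2) = 0.03892·(11/0.511)·(1250·3.399²/2) = 0.03892·21.53·7219 = 6048 Pa.
Pumping power P = QΔP = 0.697·6048 = 4215 W = 4.22 kW.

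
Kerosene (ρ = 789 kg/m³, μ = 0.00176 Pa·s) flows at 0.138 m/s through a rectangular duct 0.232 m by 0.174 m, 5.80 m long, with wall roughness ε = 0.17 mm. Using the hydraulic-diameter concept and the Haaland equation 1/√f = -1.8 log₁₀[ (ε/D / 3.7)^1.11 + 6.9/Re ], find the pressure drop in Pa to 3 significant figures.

Hydraulic diameter D_h = 4A/P = 4·(0.232·0.174)/(2·(0.232+0.174)) = 0.1615/0.812 = 0.1989 m.
Re = ρVD_h/μ = 789·0.138·0.1989/0.00176 = 1.23e+04.
ε/D_h = 0.00017/0.1989 = 0.000855; Haaland gives 1/√f = -1.8 log₁₀[9.2e-05+0.000561] = 5.733, so f = 0.03042.
ΔP = f(L/D_h)(ρV²/2) = 0.03042·5.8/0.1989·7.513 = 6.666 Pa.

ΔP ≈ 6.67 Pa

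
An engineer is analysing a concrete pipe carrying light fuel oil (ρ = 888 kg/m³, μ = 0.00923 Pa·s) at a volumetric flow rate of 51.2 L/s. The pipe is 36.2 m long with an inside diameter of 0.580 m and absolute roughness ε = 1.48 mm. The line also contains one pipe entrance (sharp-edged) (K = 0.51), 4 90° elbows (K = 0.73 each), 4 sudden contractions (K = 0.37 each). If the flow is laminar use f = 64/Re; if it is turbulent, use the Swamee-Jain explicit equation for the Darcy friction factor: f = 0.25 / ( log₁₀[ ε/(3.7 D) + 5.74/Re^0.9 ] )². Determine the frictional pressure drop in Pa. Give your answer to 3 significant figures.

ΔP ≈ 118 Pa

Q = 51.2 L/s = 51.2/1000 = 0.0512 m³/s.
Cross-sectional area A = πD²/4 = π(0.58)²/4 = 0.2642 m²; mean velocity V = Q/A = 0.0512/0.2642 = 0.1938 m/s.
Reynolds number Re = ρVD/μ = 888 · 0.1938 · 0.58 / 0.00923 = 1.081e+04.
Re > 4000 → turbulent. Relative roughness ε/D = 0.00148/0.58 = 0.00255. Swamee-Jain: f = 0.25/(log₁₀[0.00255/3.7 + 5.74/1.081e+04^0.9])² = 0.25/(log₁₀[0.00069 + 0.00134])² = 0.25/(-2.692)² = 0.0345.
Total minor-loss coefficient ΣK = 1·0.51 + 4·0.73 + 4·0.37 = 4.91.
ΔP = [f·L/D + ΣK]·(ρV²/2) = [0.0345·36.2/0.58 + 4.91]·(888·0.1938²/2) = [2.154 + 4.91]·16.67 = 117.8 Pa.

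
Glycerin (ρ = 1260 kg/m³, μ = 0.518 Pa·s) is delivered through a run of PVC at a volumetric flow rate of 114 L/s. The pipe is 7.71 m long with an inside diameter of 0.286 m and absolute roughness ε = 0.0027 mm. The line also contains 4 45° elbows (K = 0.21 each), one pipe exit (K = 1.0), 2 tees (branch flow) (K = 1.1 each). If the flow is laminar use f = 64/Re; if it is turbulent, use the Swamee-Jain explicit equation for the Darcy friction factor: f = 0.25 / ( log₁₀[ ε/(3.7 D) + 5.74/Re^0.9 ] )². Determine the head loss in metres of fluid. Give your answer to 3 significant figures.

h_f ≈ 0.873 m

Q = 114 L/s = 114/1000 = 0.114 m³/s.
Cross-sectional area A = πD²/4 = π(0.286)²/4 = 0.06424 m²; mean velocity V = Q/A = 0.114/0.06424 = 1.775 m/s.
Reynolds number Re = ρVD/μ = 1260 · 1.775 · 0.286 / 0.518 = 1234.
Re < 2300 → laminar flow, so f = 64/Re = 64/1234 = 0.05184 (the turbulent correlation is not needed).
Total minor-loss coefficient ΣK = 4·0.21 + 1·1 + 2·1.1 = 4.04.
ΔP = [f·L/D + ΣK]·(ρV²/2) = [0.05184·7.71/0.286 + 4.04]·(1260·1.775²/2) = [1.398 + 4.04]·1984 = 1.079e+04 Pa.
Head loss h_f = ΔP/(ρg) = 1.079e+04/(1260·9.81) = 0.873 m.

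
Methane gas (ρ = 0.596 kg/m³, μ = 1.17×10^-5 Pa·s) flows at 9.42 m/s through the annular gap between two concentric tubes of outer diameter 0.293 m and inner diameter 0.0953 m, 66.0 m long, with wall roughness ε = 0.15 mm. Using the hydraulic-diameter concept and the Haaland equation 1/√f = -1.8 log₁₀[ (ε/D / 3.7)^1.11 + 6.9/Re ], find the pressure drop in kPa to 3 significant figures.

Hydraulic diameter D_h = 4A/P = D_o - D_i = 0.293 - 0.0953 = 0.1977 m.
Re = ρVD_h/μ = 0.596·9.42·0.1977/1.17e-05 = 9.487e+04.
ε/D_h = 0.00015/0.1977 = 0.000759; Haaland gives 1/√f = -1.8 log₁₀[8.06e-05+7.27e-05] = 6.866, so f = 0.02121.
ΔP = f(L/D_h)(ρV²/2) = 0.02121·66/0.1977·26.44 = 187.3 Pa.
ΔP = 0.187 kPa.

ΔP ≈ 0.187 kPa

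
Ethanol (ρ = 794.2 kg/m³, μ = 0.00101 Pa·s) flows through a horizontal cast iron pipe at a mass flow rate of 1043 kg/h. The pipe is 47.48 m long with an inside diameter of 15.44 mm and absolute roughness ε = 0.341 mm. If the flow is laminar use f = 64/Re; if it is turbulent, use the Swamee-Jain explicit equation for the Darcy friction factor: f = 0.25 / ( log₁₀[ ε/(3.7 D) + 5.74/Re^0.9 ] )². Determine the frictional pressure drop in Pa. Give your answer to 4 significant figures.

ΔP ≈ 244200 Pa

ṁ = 1043 kg/h = 1043/3600 = 0.2897 kg/s.
A = πD²/4 = π(0.01544)²/4 = 0.0001872 m²; mean velocity V = ṁ/(ρA) = 0.2897/(794.2 · 0.0001872) = 1.948 m/s.
Reynolds number Re = ρVD/μ = 794.2 · 1.948 · 0.01544 / 0.00101 = 2.366e+04.
Re > 4000 → turbulent. Relative roughness ε/D = 0.000341/0.01544 = 0.0221. Swamee-Jain: f = 0.25/(log₁₀[0.0221/3.7 + 5.74/2.366e+04^0.9])² = 0.25/(log₁₀[0.00597 + 0.000664])² = 0.25/(-2.178)² = 0.05269.
Darcy-Weisbach: ΔP = f(L/D)(ρV²/2) = 0.05269·(47.48/0.01544)·(794.2·1.948²/2) = 0.05269·3075·1507 = 2.442e+05 Pa.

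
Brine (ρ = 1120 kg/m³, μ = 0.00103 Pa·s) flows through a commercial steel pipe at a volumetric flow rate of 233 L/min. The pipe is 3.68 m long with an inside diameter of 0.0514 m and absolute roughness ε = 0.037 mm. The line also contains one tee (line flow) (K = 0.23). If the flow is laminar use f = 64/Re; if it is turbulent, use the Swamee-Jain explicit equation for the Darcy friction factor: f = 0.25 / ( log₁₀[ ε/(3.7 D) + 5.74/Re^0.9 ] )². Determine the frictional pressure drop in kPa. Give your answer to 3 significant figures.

Q = 233 L/min = 233/60000 = 0.003883 m³/s.
Cross-sectional area A = πD²/4 = π(0.0514)²/4 = 0.002075 m²; mean velocity V = Q/A = 0.003883/0.002075 = 1.871 m/s.
Reynolds number Re = ρVD/μ = 1120 · 1.871 · 0.0514 / 0.00103 = 1.046e+05.
Re > 4000 → turbulent. Relative roughness ε/D = 3.7e-05/0.0514 = 0.00072. Swamee-Jain: f = 0.25/(log₁₀[0.00072/3.7 + 5.74/1.046e+05^0.9])² = 0.25/(log₁₀[0.000195 + 0.000174])² = 0.25/(-3.433)² = 0.02121.
Total minor-loss coefficient ΣK = 1·0.23 = 0.23.
ΔP = [f·L/D + ΣK]·(ρV²/2) = [0.02121·3.68/0.0514 + 0.23]·(1120·1.871²/2) = [1.519 + 0.23]·1961 = 3430 Pa.
ΔP = 3430 Pa = 3.43 kPa.

ΔP ≈ 3.43 kPa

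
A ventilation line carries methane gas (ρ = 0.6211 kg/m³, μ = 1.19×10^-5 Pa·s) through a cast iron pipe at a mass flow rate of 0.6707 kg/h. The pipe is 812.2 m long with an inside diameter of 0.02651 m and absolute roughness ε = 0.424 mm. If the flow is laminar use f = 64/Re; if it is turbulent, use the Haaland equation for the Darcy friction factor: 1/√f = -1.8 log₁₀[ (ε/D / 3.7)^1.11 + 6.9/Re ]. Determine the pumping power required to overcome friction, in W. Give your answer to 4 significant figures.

ṁ = 0.6707 kg/h = 0.6707/3600 = 0.0001863 kg/s.
A = πD²/4 = π(0.02651)²/4 = 0.000552 m²; mean velocity V = ṁ/(ρA) = 0.0001863/(0.6211 · 0.000552) = 0.5434 m/s.
Reynolds number Re = ρVD/μ = 0.6211 · 0.5434 · 0.02651 / 1.19e-05 = 751.9.
Re < 2300 → laminar flow, so f = 64/Re = 64/751.9 = 0.08511 (the turbulent correlation is not needed).
Darcy-Weisbach: ΔP = f(L/D)(ρV²/2) = 0.08511·(812.2/0.02651)·(0.6211·0.5434²/2) = 0.08511·3.064e+04·0.09172 = 239.2 Pa.
Q = ṁ/ρ = 0.0001863/0.6211 = 0.0003 m³/s.
Pumping power P = QΔP = 0.0003·239.2 = 0.071740 W = 0.07174 W.

P ≈ 0.07174 W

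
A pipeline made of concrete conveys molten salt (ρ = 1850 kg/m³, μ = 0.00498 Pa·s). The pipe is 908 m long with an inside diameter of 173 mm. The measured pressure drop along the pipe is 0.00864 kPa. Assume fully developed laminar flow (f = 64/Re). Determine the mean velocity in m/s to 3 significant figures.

V ≈ 0.00179 m/s

For laminar flow, f = 64/Re with Re = ρVD/μ, so Darcy-Weisbach reduces to ΔP = 32μLV/D². Solving for V: V = ΔP·D²/(32μL) = 8.64·(0.173)²/(32·0.00498·908) = 0.001787 m/s.
Check: Re = ρVD/μ = 1850·0.001787·0.173/0.00498 = 114.8 < 2300, so the laminar assumption holds.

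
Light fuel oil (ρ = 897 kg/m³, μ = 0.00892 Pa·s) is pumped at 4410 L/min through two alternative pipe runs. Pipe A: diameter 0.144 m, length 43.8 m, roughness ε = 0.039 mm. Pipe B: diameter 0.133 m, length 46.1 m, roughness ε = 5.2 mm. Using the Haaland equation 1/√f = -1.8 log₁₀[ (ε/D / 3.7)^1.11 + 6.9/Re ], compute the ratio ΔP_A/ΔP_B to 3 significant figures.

Pipe A: V = Q/A = 0.0735/0.01629 = 4.513 m/s; Re = 6.535e+04; ε/D = 0.000271; Haaland → f = 0.02048; ΔP_A = f(L/D)(ρV²/2) = 5.691e+04 Pa.
Pipe B: V = Q/A = 0.0735/0.01389 = 5.29 m/s; Re = 7.076e+04; ε/D = 0.0391; Haaland → f = 0.06454; ΔP_B = f(L/D)(ρV²/2) = 2.808e+05 Pa.
ΔP_A/ΔP_B = 5.691e+04/2.808e+05 = 0.203.

ΔP_A/ΔP_B ≈ 0.203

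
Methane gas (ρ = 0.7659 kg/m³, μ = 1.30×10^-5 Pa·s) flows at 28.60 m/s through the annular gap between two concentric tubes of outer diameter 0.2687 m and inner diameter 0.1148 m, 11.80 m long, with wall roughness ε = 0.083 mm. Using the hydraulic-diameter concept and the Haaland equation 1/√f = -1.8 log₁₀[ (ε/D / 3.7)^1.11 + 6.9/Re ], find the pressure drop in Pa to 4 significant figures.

ΔP ≈ 443.7 Pa

Hydraulic diameter D_h = 4A/P = D_o - D_i = 0.2687 - 0.1148 = 0.1539 m.
Re = ρVD_h/μ = 0.7659·28.6·0.1539/1.3e-05 = 2.593e+05.
ε/D_h = 8.3e-05/0.1539 = 0.000539; Haaland gives 1/√f = -1.8 log₁₀[5.52e-05+2.66e-05] = 7.357, so f = 0.01847.
ΔP = f(L/D_h)(ρV²/2) = 0.01847·11.8/0.1539·313.2 = 443.7 Pa.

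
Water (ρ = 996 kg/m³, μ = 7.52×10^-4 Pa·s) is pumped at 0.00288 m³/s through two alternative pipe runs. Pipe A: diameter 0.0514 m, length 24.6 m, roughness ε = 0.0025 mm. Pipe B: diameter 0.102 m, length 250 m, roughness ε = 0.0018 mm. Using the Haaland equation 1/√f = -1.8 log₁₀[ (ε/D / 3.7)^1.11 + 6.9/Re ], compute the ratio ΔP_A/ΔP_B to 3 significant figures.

Pipe A: V = Q/A = 0.00288/0.002075 = 1.388 m/s; Re = 9.449e+04; ε/D = 4.86e-05; Haaland → f = 0.01823; ΔP_A = f(L/D)(ρV²/2) = 8371 Pa.
Pipe B: V = Q/A = 0.00288/0.008171 = 0.3525 m/s; Re = 4.762e+04; ε/D = 1.76e-05; Haaland → f = 0.02098; ΔP_B = f(L/D)(ρV²/2) = 3182 Pa.
ΔP_A/ΔP_B = 8371/3182 = 2.63.

ΔP_A/ΔP_B ≈ 2.63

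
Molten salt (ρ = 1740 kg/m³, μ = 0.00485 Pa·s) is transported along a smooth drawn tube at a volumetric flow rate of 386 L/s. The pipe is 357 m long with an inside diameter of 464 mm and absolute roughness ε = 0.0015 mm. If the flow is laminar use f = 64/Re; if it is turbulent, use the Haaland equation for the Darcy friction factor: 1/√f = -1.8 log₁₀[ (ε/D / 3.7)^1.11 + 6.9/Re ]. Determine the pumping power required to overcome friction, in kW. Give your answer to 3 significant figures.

Q = 386 L/s = 386/1000 = 0.386 m³/s.
Cross-sectional area A = πD²/4 = π(0.464)²/4 = 0.1691 m²; mean velocity V = Q/A = 0.386/0.1691 = 2.283 m/s.
Reynolds number Re = ρVD/μ = 1740 · 2.283 · 0.464 / 0.00485 = 3.8e+05.
Re > 4000 → turbulent. Relative roughness ε/D = 1.5e-06/0.464 = 3.23e-06. Haaland: 1/√f = -1.8 log₁₀[(3.23e-06/3.7)^1.11 + 6.9/3.8e+05] = -1.8 log₁₀[1.88e-07 + 1.82e-05] = 8.526, so f = 0.01376.
Darcy-Weisbach: ΔP = f(L/D)(ρV²/2) = 0.01376·(357/0.464)·(1740·2.283²/2) = 0.01376·769.4·4534 = 4.799e+04 Pa.
Pumping power P = QΔP = 0.386·4.799e+04 = 18520 W = 18.5 kW.

P ≈ 18.5 kW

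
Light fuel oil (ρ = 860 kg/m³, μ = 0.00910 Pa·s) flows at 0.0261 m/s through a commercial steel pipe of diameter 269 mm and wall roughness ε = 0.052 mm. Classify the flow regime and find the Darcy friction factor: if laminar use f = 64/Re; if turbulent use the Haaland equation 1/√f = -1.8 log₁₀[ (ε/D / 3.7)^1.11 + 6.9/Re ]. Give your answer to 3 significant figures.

f ≈ 0.0965

Re = ρVD/μ = 860·0.0261·0.269/0.0091 = 663.5.
Re < 2300 → laminar, so f = 64/Re = 0.09646 (roughness is irrelevant in laminar flow).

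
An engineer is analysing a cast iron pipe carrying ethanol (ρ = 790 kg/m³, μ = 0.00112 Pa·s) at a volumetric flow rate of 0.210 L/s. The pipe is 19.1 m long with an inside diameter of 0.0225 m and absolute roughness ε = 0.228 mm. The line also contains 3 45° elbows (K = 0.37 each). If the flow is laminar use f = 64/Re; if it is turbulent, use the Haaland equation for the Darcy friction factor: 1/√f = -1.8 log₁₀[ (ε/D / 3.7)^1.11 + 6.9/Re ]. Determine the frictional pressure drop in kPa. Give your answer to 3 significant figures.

Q = 0.210 L/s = 0.210/1000 = 0.00021 m³/s.
Cross-sectional area A = πD²/4 = π(0.0225)²/4 = 0.0003976 m²; mean velocity V = Q/A = 0.00021/0.0003976 = 0.5282 m/s.
Reynolds number Re = ρVD/μ = 790 · 0.5282 · 0.0225 / 0.00112 = 8382.
Re > 4000 → turbulent. Relative roughness ε/D = 0.000228/0.0225 = 0.0101. Haaland: 1/√f = -1.8 log₁₀[(0.0101/3.7)^1.11 + 6.9/8382] = -1.8 log₁₀[0.00143 + 0.000823] = 4.765, so f = 0.04405.
Total minor-loss coefficient ΣK = 3·0.37 = 1.11.
ΔP = [f·L/D + ΣK]·(ρV²/2) = [0.04405·19.1/0.0225 + 1.11]·(790·0.5282²/2) = [37.39 + 1.11]·110.2 = 4243 Pa.
ΔP = 4243 Pa = 4.24 kPa.

ΔP ≈ 4.24 kPa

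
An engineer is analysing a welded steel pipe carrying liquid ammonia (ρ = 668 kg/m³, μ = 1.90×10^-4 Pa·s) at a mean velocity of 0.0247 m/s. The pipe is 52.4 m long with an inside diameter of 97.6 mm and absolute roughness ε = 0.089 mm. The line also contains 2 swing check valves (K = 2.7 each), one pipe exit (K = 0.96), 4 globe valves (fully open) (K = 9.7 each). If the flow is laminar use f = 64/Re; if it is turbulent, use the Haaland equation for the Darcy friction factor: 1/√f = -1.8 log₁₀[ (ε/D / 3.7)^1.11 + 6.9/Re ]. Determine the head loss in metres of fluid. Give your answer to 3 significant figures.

Reynolds number Re = ρVD/μ = 668 · 0.0247 · 0.0976 / 0.00019 = 8476.
Re > 4000 → turbulent. Relative roughness ε/D = 8.9e-05/0.0976 = 0.000912. Haaland: 1/√f = -1.8 log₁₀[(0.000912/3.7)^1.11 + 6.9/8476] = -1.8 log₁₀[9.88e-05 + 0.000814] = 5.471, so f = 0.03341.
Total minor-loss coefficient ΣK = 2·2.7 + 1·0.96 + 4·9.7 = 45.2.
ΔP = [f·L/D + ΣK]·(ρV²/2) = [0.03341·52.4/0.0976 + 45.2]·(668·0.0247²/2) = [17.94 + 45.2]·0.2038 = 12.86 Pa.
Head loss h_f = ΔP/(ρg) = 12.86/(668·9.81) = 0.00196 m.

h_f ≈ 0.00196 m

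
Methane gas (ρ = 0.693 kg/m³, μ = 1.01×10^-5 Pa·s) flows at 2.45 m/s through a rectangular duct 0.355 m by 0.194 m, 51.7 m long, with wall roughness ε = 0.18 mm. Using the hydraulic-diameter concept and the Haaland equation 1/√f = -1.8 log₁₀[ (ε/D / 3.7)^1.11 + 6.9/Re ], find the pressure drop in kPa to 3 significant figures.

ΔP ≈ 0.0101 kPa

Hydraulic diameter D_h = 4A/P = 4·(0.355·0.194)/(2·(0.355+0.194)) = 0.2755/1.098 = 0.2509 m.
Re = ρVD_h/μ = 0.693·2.45·0.2509/1.01e-05 = 4.218e+04.
ε/D_h = 0.00018/0.2509 = 0.000717; Haaland gives 1/√f = -1.8 log₁₀[7.57e-05+0.000164] = 6.518, so f = 0.02354.
ΔP = f(L/D_h)(ρV²/2) = 0.02354·51.7/0.2509·2.08 = 10.09 Pa.
ΔP = 0.0101 kPa.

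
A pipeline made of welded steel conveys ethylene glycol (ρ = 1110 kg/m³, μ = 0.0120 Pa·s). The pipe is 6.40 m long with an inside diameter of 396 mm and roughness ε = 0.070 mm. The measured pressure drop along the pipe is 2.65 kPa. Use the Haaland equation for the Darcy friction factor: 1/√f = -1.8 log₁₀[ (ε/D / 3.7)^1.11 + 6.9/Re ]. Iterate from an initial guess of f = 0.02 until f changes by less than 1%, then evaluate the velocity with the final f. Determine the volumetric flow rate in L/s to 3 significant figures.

Q ≈ 507 L/s

Rearranging Darcy-Weisbach: V = √(2·ΔP·D/(f·L·ρ)). With ε/D = 7e-05/0.396 = 0.000177, iterate starting from f = 0.02:
  f = 0.02 → V = √(2·2650·0.396/(0.02·6.4·1110)) = 3.843 m/s; Re = ρVD/μ = 1.408e+05; f → 0.0176
  f = 0.0176 → V = 4.097 m/s; Re = 1.501e+05; f → 0.01743
Converged (Δf/f < 1%). With the final f = 0.01743: V = √(2·2650·0.396/(0.01743·6.4·1110)) = 4.117 m/s.
Q = V·A = 4.117·(π/4·0.396²) = 0.507 m³/s = 507 L/s.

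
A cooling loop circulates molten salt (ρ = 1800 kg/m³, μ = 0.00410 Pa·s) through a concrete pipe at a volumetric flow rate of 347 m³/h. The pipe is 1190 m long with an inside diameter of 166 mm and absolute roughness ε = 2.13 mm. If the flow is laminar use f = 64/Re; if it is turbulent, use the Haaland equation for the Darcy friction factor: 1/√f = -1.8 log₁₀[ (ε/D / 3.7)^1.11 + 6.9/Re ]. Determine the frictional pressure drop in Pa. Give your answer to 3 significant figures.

ΔP ≈ 5.32×10^6 Pa

Q = 347 m³/h = 347/3600 = 0.09639 m³/s.
Cross-sectional area A = πD²/4 = π(0.166)²/4 = 0.02164 m²; mean velocity V = Q/A = 0.09639/0.02164 = 4.454 m/s.
Reynolds number Re = ρVD/μ = 1800 · 4.454 · 0.166 / 0.0041 = 3.246e+05.
Re > 4000 → turbulent. Relative roughness ε/D = 0.00213/0.166 = 0.0128. Haaland: 1/√f = -1.8 log₁₀[(0.0128/3.7)^1.11 + 6.9/3.246e+05] = -1.8 log₁₀[0.00186 + 2.13e-05] = 4.906, so f = 0.04155.
Darcy-Weisbach: ΔP = f(L/D)(ρV²/2) = 0.04155·(1190/0.166)·(1800·4.454²/2) = 0.04155·7169·1.785e+04 = 5.317e+06 Pa.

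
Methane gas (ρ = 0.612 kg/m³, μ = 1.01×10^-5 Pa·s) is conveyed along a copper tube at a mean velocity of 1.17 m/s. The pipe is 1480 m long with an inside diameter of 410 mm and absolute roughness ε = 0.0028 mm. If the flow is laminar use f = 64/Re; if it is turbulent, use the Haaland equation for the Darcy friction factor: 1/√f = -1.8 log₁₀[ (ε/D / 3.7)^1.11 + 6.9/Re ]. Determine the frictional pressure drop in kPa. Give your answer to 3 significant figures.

ΔP ≈ 0.0355 kPa

Reynolds number Re = ρVD/μ = 0.612 · 1.17 · 0.41 / 1.01e-05 = 2.907e+04.
Re > 4000 → turbulent. Relative roughness ε/D = 2.8e-06/0.41 = 6.83e-06. Haaland: 1/√f = -1.8 log₁₀[(6.83e-06/3.7)^1.11 + 6.9/2.907e+04] = -1.8 log₁₀[4.32e-07 + 0.000237] = 6.523, so f = 0.0235.
Darcy-Weisbach: ΔP = f(L/D)(ρV²/2) = 0.0235·(1480/0.41)·(0.612·1.17²/2) = 0.0235·3610·0.4189 = 35.54 Pa.
ΔP = 35.54 Pa = 0.0355 kPa.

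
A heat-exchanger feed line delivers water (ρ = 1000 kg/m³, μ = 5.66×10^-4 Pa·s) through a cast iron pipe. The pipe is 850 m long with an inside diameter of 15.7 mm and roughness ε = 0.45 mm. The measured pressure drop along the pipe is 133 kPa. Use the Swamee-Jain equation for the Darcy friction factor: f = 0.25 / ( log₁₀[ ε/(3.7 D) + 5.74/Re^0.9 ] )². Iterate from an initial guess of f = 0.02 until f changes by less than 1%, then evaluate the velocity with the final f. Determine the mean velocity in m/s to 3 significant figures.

Rearranging Darcy-Weisbach: V = √(2·ΔP·D/(f·L·ρ)). With ε/D = 0.00045/0.0157 = 0.0287, iterate starting from f = 0.02:
  f = 0.02 → V = √(2·1.33e+05·0.0157/(0.02·850·1000)) = 0.4956 m/s; Re = ρVD/μ = 1.375e+04; f → 0.05925
  f = 0.05925 → V = 0.288 m/s; Re = 7988; f → 0.06116
  f = 0.06116 → V = 0.2834 m/s; Re = 7862; f → 0.06123
Converged (Δf/f < 1%). With the final f = 0.06123: V = √(2·1.33e+05·0.0157/(0.06123·850·1000)) = 0.2833 m/s.

V ≈ 0.283 m/s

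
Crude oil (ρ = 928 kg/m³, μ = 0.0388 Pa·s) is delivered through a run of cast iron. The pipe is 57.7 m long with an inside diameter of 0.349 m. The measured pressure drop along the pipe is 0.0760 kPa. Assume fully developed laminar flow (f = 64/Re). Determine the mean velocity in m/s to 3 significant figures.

V ≈ 0.129 m/s

For laminar flow, f = 64/Re with Re = ρVD/μ, so Darcy-Weisbach reduces to ΔP = 32μLV/D². Solving for V: V = ΔP·D²/(32μL) = 76·(0.349)²/(32·0.0388·57.7) = 0.1292 m/s.
Check: Re = ρVD/μ = 928·0.1292·0.349/0.0388 = 1079 < 2300, so the laminar assumption holds.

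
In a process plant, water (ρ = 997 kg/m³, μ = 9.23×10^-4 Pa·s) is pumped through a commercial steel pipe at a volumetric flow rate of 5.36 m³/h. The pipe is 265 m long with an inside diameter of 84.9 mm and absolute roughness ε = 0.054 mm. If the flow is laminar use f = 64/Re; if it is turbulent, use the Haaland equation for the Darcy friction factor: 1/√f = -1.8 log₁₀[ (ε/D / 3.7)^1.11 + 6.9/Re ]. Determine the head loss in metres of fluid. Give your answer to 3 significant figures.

h_f ≈ 0.285 m

Q = 5.36 m³/h = 5.36/3600 = 0.001489 m³/s.
Cross-sectional area A = πD²/4 = π(0.0849)²/4 = 0.005661 m²; mean velocity V = Q/A = 0.001489/0.005661 = 0.263 m/s.
Reynolds number Re = ρVD/μ = 997 · 0.263 · 0.0849 / 0.000923 = 2.412e+04.
Re > 4000 → turbulent. Relative roughness ε/D = 5.4e-05/0.0849 = 0.000636. Haaland: 1/√f = -1.8 log₁₀[(0.000636/3.7)^1.11 + 6.9/2.412e+04] = -1.8 log₁₀[6.62e-05 + 0.000286] = 6.215, so f = 0.02589.
Darcy-Weisbach: ΔP = f(L/D)(ρV²/2) = 0.02589·(265/0.0849)·(997·0.263²/2) = 0.02589·3121·34.48 = 2786 Pa.
Head loss h_f = ΔP/(ρg) = 2786/(997·9.81) = 0.285 m.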